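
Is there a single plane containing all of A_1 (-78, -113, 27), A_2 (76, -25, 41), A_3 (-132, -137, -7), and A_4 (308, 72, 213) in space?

Yes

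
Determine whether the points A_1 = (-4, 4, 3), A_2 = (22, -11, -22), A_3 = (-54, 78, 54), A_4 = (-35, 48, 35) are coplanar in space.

The four points are coplanar iff the 3×3 determinant with rows A_1A_2, A_1A_3, A_1A_4 is zero.
Rows: (26, -15, -25), (-50, 74, 51), (-31, 44, 32).
Expanding along the first row: (26)(124) − (-15)(-19) + (-25)(94) = 589.
Nonzero ⇒ not coplanar.

No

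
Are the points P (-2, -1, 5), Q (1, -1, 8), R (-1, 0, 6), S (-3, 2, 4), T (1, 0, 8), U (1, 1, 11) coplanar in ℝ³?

No

The plane through P, Q, R has normal n = PQ × PR = (-3, 0, 3) and equation n·X = 21.
Checking the remaining points: n·S = 21, n·T = 21, n·U = 30.
Since n·U = 30 ≠ 21, U is off the plane and the points are not all coplanar.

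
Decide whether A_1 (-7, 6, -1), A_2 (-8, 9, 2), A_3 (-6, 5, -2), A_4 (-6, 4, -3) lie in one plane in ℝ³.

Yes

The four points are coplanar iff the 3×3 determinant with rows A_1A_2, A_1A_3, A_1A_4 is zero.
Rows: (-1, 3, 3), (1, -1, -1), (1, -2, -2).
Expanding along the first row: (-1)(0) − (3)(-1) + (3)(-1) = 0.
Zero determinant ⇒ coplanar.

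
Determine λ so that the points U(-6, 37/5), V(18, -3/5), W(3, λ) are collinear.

22/5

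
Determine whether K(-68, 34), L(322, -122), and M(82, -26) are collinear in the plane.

Yes

KL = (390, -156), KM = (150, -60).
det[KL; KM] = (390)(-60) − (-156)(150) = 0.
The determinant is zero, so the points are collinear.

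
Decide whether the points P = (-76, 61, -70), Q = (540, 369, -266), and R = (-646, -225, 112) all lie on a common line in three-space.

PQ = (616, 308, -196), PR = (-570, -286, 182).
Comparing components 3 and 1: (-196)(-570) − (616)(182) = -392 ≠ 0, so PQ and PR are not parallel and the points are not collinear.

No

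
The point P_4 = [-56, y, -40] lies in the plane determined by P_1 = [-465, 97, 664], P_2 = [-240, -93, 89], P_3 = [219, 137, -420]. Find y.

Coplanarity requires P_1P_2 · (P_1P_3 × P_1P_4) = 0.
P_1P_2 = (225, -190, -575), P_1P_3 = (684, 40, -1084); the triple product is linear in y with coefficient -149400 and constant term 10308600.
Setting it to zero: y = 69.

69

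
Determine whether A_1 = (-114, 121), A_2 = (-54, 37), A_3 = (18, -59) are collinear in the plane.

A_1A_2 = (60, -84), A_1A_3 = (132, -180).
det[A_1A_2; A_1A_3] = (60)(-180) − (-84)(132) = 288.
The determinant is nonzero, so they are not collinear.

No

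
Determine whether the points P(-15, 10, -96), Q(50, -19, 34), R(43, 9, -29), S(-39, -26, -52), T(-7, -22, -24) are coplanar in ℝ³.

Yes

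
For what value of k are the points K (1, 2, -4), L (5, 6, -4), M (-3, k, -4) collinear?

-2

Collinearity requires KL × KM = 0; each component is linear in k.
The z-component gives (4)k + (8) = 0, so k = -2.
The remaining components then also vanish.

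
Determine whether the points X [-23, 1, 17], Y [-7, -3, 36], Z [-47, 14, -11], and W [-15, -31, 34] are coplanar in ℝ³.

No

A normal to the plane through X, Y, Z is n = XY × XZ = (-135, -8, 112).
The plane has equation n·P = 5001. For W: n·W = 6081.
6081 ≠ 5001, so W is off the plane.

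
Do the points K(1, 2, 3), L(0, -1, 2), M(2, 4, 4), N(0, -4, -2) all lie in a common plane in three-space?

With K as base: KL = (-1, -3, -1), KM = (1, 2, 1), KN = (-1, -6, -5).
KM × KN = (-4, 4, -4).
KL · (KM × KN) = -4.
Since -4 ≠ 0, the four points are not coplanar.

No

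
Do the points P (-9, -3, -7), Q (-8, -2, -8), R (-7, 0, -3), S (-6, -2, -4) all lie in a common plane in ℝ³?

The four points are coplanar iff the 3×3 determinant with rows PQ, PR, PS is zero.
Rows: (1, 1, -1), (2, 3, 4), (3, 1, 3).
Expanding along the first row: (1)(5) − (1)(-6) + (-1)(-7) = 18.
Nonzero ⇒ not coplanar.

No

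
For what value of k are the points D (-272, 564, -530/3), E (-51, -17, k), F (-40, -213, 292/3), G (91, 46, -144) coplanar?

-6

Normal to plane DFG: n = (116550, 275650/3, 161875); plane equation n·P = -25431950/3.
Requiring n·E = -25431950/3: (161875)k + (-22518200/3) = -25431950/3.
So k = -6.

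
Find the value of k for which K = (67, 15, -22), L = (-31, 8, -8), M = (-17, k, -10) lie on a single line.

9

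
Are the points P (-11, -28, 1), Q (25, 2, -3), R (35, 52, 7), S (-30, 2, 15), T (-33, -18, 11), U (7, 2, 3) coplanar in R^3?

The plane through P, Q, R has normal n = PQ × PR = (500, -400, 1500) and equation n·X = 7200.
Checking the remaining points: n·S = 6700, n·T = 7200, n·U = 7200.
Since n·S = 6700 ≠ 7200, S is off the plane and the points are not all coplanar.

No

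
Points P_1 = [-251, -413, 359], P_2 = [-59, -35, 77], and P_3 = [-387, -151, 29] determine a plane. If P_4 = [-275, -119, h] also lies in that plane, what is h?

53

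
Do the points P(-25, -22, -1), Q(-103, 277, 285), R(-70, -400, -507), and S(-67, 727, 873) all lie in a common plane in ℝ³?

No

With P as base: PQ = (-78, 299, 286), PR = (-45, -378, -506), PS = (-42, 749, 874).
PR × PS = (48622, 60582, -49581).
PQ · (PR × PS) = 141336.
Since 141336 ≠ 0, the four points are not coplanar.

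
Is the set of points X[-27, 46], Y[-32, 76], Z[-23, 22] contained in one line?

XY = (-5, 30), XZ = (4, -24).
Checking proportionality: XZ = -4/5·XY, so the vectors are parallel and the points are collinear.

Yes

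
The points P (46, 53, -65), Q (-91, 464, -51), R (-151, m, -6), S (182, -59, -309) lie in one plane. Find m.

594

Normal to plane PQS: n = (-98716, -31524, -40552); plane equation n·X = -3575828.
Requiring n·R = -3575828: (-31524)m + (15149428) = -3575828.
So m = 594.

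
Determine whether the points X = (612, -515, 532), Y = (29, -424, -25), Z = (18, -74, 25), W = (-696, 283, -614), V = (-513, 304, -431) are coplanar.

The plane through X, Y, Z has normal n = XY × XZ = (199500, 35277, -203049) and equation n·P = -4095723.
Checking the remaining points: n·W = -4196523, n·V = -4105173.
Since n·W = -4196523 ≠ -4095723, W is off the plane and the points are not all coplanar.

No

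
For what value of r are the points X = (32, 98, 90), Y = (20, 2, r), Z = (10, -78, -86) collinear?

-6

Direction XZ = (-22, -176, -176). From the x-coordinate of Y, the parameter along the line is τ = (20 − 32)/(-22) = 6/11.
Then r = 90 + 6/11·(-176) = -6.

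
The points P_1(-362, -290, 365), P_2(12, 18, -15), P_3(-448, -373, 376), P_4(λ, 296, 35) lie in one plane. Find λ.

Normal to plane P_1P_2P_3: n = (-28152, 28566, -4554); plane equation n·P = 244674.
Requiring n·P_4 = 244674: (-28152)λ + (8296146) = 244674.
So λ = 286.

286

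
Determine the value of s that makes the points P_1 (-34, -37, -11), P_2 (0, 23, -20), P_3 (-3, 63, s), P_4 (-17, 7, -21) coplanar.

-37

Normal to plane P_1P_2P_4: n = (-204, 187, 476); plane equation n·P = -5219.
Requiring n·P_3 = -5219: (476)s + (12393) = -5219.
So s = -37.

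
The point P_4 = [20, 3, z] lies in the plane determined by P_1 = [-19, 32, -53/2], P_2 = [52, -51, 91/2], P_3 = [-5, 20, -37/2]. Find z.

The plane through P_1, P_2, P_3 has equation 200x + 440y + 310z = 2065.
Substituting P_4: (310)z + (5320) = 2065, so z = -21/2.

-21/2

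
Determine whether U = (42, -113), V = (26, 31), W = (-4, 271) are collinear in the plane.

UV = (-16, 144), UW = (-46, 384).
Twice the signed area of △UVW is (-16)(384) − (144)(-46) = 480.
The area is nonzero, so the three points are not collinear.

No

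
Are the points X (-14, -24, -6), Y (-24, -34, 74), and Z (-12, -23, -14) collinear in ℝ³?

No

XY = (-10, -10, 80), XZ = (2, 1, -8).
Comparing components 3 and 1: (80)(2) − (-10)(-8) = 80 ≠ 0, so XY and XZ are not parallel and the points are not collinear.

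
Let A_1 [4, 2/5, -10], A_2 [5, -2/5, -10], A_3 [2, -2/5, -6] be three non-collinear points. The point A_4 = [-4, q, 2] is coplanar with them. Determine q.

A normal to the plane is n = A_1A_2 × A_1A_3 = (-16/5, -4, -12/5).
A_4 lies in the plane iff n · A_1A_4 = 0.
This gives (-4)q + (-8/5) = 0, so q = -2/5.

-2/5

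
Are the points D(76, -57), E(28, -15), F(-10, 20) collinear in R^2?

No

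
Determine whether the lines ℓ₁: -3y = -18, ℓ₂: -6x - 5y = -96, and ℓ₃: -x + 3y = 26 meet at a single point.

The three lines meet at one point iff the augmented coefficient matrix [aᵢ bᵢ cᵢ] has rank < 3, i.e. its determinant vanishes.
Here the determinant is -342.
Nonzero, so no common point exists.

No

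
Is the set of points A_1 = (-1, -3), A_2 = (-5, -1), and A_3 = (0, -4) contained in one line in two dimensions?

No

A_1A_2 = (-4, 2), A_1A_3 = (1, -1).
det[A_1A_2; A_1A_3] = (-4)(-1) − (2)(1) = 2.
The determinant is nonzero, so they are not collinear.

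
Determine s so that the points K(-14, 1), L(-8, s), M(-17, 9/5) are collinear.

The three points are collinear iff det[KL; KM] = 0.
This determinant is linear in s: (3)s + (9/5) = 0, so s = -3/5.

-3/5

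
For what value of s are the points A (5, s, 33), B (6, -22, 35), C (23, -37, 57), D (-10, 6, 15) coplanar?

-35

Coplanarity ⇔ det[AB; AC; AD] = 0.
Expanding, this is linear in s: (12)s + (420) = 0.
So s = -35.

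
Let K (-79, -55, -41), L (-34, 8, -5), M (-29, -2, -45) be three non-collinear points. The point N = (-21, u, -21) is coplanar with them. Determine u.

16

The plane through K, L, M has equation −2160x + 1980y − 765z = 93105.
Substituting N: (1980)u + (61425) = 93105, so u = 16.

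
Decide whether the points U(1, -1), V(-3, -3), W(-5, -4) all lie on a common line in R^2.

Yes

UV = (-4, -2), UW = (-6, -3).
det[UV; UW] = (-4)(-3) − (-2)(-6) = 0.
The determinant is zero, so the points are collinear.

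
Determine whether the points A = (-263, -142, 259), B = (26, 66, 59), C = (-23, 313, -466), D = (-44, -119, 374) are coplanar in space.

Yes

A normal to the plane through A, B, C is n = AB × AC = (-59800, 161525, 81575).
The plane has equation n·P = 13918775. For D: n·D = 13918775.
Equal, so D lies in the plane and all four are coplanar.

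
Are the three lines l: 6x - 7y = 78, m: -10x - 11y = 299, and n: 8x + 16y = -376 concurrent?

The three lines meet at one point iff the augmented coefficient matrix [aᵢ bᵢ cᵢ] has rank < 3, i.e. its determinant vanishes.
Here the determinant is 72.
Nonzero, so no common point exists.

No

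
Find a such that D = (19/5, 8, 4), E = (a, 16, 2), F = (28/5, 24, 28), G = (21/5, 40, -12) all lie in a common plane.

4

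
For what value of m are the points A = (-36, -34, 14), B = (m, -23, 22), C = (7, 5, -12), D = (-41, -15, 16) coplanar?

The points are coplanar iff AB · (AC × AD) = 0.
Expanding, this is linear in m: (572)m + (29172) = 0.
So m = -51.

-51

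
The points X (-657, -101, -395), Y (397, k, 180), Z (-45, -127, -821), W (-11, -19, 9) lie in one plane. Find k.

22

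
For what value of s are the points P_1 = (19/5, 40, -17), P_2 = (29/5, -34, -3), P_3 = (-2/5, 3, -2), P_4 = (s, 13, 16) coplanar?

The points are coplanar iff P_1P_2 · (P_1P_3 × P_1P_4) = 0.
Expanding, this is linear in s: (-592)s + (-40256/5) = 0.
So s = -68/5.

-68/5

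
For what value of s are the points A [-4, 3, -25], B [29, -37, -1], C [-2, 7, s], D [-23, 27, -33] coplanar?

15

Normal to plane ABD: n = (-256, -192, 32); plane equation n·P = -352.
Requiring n·C = -352: (32)s + (-832) = -352.
So s = 15.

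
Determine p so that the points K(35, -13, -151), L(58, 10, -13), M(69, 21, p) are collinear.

Collinearity requires KL × KM = 0; each component is linear in p.
The x-component gives (23)p + (-1219) = 0, so p = 53.
The remaining components then also vanish.

53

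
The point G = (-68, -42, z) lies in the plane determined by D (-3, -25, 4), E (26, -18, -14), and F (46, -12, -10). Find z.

A normal to the plane is n = DE × DF = (136, -476, 34).
G lies in the plane iff n · DG = 0.
This gives (34)z + (-884) = 0, so z = 26.

26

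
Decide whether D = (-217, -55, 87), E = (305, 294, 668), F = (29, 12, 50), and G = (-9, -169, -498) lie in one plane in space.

The four points are coplanar iff the 3×3 determinant with rows DE, DF, DG is zero.
Rows: (522, 349, 581), (246, 67, -37), (208, -114, -585).
Expanding along the first row: (522)(-43413) − (349)(-136214) + (581)(-41980) = 486720.
Nonzero ⇒ not coplanar.

No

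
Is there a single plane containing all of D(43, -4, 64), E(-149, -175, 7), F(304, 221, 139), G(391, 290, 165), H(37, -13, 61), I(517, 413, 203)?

The plane through D, E, F has normal n = DE × DF = (0, -477, 1431) and equation n·P = 93492.
Checking the remaining points: n·G = 97785, n·H = 93492, n·I = 93492.
Since n·G = 97785 ≠ 93492, G is off the plane and the points are not all coplanar.

No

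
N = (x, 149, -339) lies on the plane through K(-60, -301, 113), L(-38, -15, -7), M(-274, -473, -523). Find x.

A normal to the plane is n = KL × KM = (-202536, 39672, 57420).
N lies in the plane iff n · KN = 0.
This gives (-202536)x + (-20253600) = 0, so x = -100.

-100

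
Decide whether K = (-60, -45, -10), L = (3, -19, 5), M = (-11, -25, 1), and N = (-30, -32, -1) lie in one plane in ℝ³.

Yes

A normal to the plane through K, L, M is n = KL × KM = (-14, 42, -14).
The plane has equation n·P = -910. For N: n·N = -910.
Equal, so N lies in the plane and all four are coplanar.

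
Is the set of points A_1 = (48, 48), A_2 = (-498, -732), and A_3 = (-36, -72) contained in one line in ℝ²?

A_1A_2 = (-546, -780), A_1A_3 = (-84, -120).
det[A_1A_2; A_1A_3] = (-546)(-120) − (-780)(-84) = 0.
The determinant is zero, so the points are collinear.

Yes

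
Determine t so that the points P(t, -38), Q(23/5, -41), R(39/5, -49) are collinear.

Collinearity: (P − Q) must be parallel to (R − Q) = (16/5, -8).
Cross-multiplying the components: (t − 23/5)·(-8) = (3)·(16/5).
Solving gives t = 17/5.

17/5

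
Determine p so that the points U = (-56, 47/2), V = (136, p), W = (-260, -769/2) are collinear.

815/2

The three points are collinear iff det[UV; UW] = 0.
This determinant is linear in p: (204)p + (-83130) = 0, so p = 815/2.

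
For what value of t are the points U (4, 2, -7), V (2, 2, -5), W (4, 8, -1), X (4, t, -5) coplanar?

4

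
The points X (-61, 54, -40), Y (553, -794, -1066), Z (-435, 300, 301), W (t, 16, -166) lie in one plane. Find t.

328

Normal to plane XYZ: n = (-36772, 174350, -166108); plane equation n·P = 18302312.
Requiring n·W = 18302312: (-36772)t + (30363528) = 18302312.
So t = 328.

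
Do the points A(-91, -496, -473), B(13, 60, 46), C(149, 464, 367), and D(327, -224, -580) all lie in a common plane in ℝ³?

No

The four points are coplanar iff the 3×3 determinant with rows AB, AC, AD is zero.
Rows: (104, 556, 519), (240, 960, 840), (418, 272, -107).
Expanding along the first row: (104)(-331200) − (556)(-376800) + (519)(-336000) = 672000.
Nonzero ⇒ not coplanar.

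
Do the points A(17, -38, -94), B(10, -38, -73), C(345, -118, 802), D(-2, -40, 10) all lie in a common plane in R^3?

Yes

The four points are coplanar iff the 3×3 determinant with rows AB, AC, AD is zero.
Rows: (-7, 0, 21), (328, -80, 896), (-19, -2, 104).
Expanding along the first row: (-7)(-6528) − (0)(51136) + (21)(-2176) = 0.
Zero determinant ⇒ coplanar.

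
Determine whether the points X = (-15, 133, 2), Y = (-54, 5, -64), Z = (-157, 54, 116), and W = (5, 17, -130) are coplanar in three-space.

No

A normal to the plane through X, Y, Z is n = XY × XZ = (-19806, 13818, -15095).
The plane has equation n·P = 2104694. For W: n·W = 2098226.
2098226 ≠ 2104694, so W is off the plane.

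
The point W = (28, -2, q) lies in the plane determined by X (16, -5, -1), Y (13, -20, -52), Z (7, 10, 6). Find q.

51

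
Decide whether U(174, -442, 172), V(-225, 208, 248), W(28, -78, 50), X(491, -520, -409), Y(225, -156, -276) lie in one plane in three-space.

The plane through U, V, W has normal n = UV × UW = (-106964, -59774, -50336) and equation n·P = -849420.
Checking the remaining points: n·X = -849420, n·Y = -849420.
All equal -849420, so all 5 points lie in one plane.

Yes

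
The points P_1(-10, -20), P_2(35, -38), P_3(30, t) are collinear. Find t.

Collinearity: (P_3 − P_1) must be parallel to (P_2 − P_1) = (45, -18).
Cross-multiplying the components: (t − (-20))·(45) = (40)·(-18).
Solving gives t = -36.

-36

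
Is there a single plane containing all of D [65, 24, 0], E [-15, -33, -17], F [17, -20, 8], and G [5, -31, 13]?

A normal to the plane through D, E, F is n = DE × DF = (-1204, 1456, 784).
The plane has equation n·P = -43316. For G: n·G = -40964.
-40964 ≠ -43316, so G is off the plane.

No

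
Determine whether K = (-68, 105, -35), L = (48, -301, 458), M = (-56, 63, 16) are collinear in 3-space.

Yes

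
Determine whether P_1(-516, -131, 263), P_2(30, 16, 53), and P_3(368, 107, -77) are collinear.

P_1P_2 = (546, 147, -210), P_1P_3 = (884, 238, -340).
Each component of P_1P_3 is 34/21 times the corresponding component of P_1P_2, so P_1P_3 = 34/21·P_1P_2 and the points are collinear.

Yes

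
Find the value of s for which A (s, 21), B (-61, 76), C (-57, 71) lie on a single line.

-17

Collinearity: (A − B) must be parallel to (C − B) = (4, -5).
Cross-multiplying the components: (s − (-61))·(-5) = (-55)·(4).
Solving gives s = -17.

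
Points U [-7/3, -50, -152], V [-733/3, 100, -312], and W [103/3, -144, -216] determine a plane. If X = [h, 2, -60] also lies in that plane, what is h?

17

The plane through U, V, W has equation −24640x − (64064/3)y + 17248z = -4489408/3.
Substituting X: (-24640)h + (-3232768/3) = -4489408/3, so h = 17.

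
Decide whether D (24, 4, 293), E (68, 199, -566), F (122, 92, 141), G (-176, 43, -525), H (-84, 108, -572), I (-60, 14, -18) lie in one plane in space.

No

The plane through D, E, F has normal n = DE × DF = (45952, -77494, -15238) and equation n·P = -3671862.
Checking the remaining points: n·G = -3419844, n·H = -3513184, n·I = -3567752.
Since n·G = -3419844 ≠ -3671862, G is off the plane and the points are not all coplanar.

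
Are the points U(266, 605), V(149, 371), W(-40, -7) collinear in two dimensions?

UV = (-117, -234), UW = (-306, -612).
det[UV; UW] = (-117)(-612) − (-234)(-306) = 0.
The determinant is zero, so the points are collinear.

Yes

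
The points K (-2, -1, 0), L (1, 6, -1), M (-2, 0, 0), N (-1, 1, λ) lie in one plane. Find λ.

-1/3

Normal to plane KLM: n = (1, 0, 3); plane equation n·P = -2.
Requiring n·N = -2: (3)λ + (-1) = -2.
So λ = -1/3.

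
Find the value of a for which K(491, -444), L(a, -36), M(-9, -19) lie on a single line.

11

The three points are collinear iff det[KL; KM] = 0.
This determinant is linear in a: (425)a + (-4675) = 0, so a = 11.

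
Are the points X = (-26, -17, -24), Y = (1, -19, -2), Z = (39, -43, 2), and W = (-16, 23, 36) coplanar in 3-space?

Yes

The four points are coplanar iff the 3×3 determinant with rows XY, XZ, XW is zero.
Rows: (27, -2, 22), (65, -26, 26), (10, 40, 60).
Expanding along the first row: (27)(-2600) − (-2)(3640) + (22)(2860) = 0.
Zero determinant ⇒ coplanar.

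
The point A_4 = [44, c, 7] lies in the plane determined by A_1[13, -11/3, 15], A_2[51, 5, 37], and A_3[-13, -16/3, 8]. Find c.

The plane through A_1, A_2, A_3 has equation −24x − 306y + 162z = 3240.
Substituting A_4: (-306)c + (78) = 3240, so c = -31/3.

-31/3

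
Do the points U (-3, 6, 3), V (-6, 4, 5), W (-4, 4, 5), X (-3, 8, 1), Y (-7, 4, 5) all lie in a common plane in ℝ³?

Yes

The plane through U, V, W has normal n = UV × UW = (0, 4, 4) and equation n·P = 36.
Checking the remaining points: n·X = 36, n·Y = 36.
All equal 36, so all 5 points lie in one plane.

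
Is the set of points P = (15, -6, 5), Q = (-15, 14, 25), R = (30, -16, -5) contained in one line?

Yes

PQ = (-30, 20, 20), PR = (15, -10, -10).
PQ × PR = (0, 0, 0).
The cross product vanishes, so the three points are collinear.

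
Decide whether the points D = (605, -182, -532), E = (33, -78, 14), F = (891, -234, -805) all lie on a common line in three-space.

DE = (-572, 104, 546), DF = (286, -52, -273).
Each component of DF is -1/2 times the corresponding component of DE, so DF = -1/2·DE and the points are collinear.

Yes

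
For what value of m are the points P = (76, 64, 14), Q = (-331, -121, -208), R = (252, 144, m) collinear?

110

Collinearity requires PQ × PR = 0; each component is linear in m.
The x-component gives (-185)m + (20350) = 0, so m = 110.
The remaining components then also vanish.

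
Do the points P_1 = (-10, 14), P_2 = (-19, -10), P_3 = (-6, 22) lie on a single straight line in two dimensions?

P_1P_2 = (-9, -24), P_1P_3 = (4, 8).
det[P_1P_2; P_1P_3] = (-9)(8) − (-24)(4) = 24.
The determinant is nonzero, so they are not collinear.

No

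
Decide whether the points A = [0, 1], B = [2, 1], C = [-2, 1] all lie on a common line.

AB = (2, 0), AC = (-2, 0).
det[AB; AC] = (2)(0) − (0)(-2) = 0.
The determinant is zero, so the points are collinear.

Yes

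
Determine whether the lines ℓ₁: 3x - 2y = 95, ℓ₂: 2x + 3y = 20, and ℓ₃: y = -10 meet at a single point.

Yes

Intersecting ℓ₁ and ℓ₂: solving the 2×2 system gives (x, y) = (25, -10).
Substitute into ℓ₃: (0)(25) + (1)(-10) = -10.
This equals -10, so (25, -10) lies on all three lines and they are concurrent.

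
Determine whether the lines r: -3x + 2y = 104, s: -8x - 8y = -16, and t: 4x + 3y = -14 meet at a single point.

Yes

Intersecting r and s: solving the 2×2 system gives (x, y) = (-20, 22).
Substitute into t: (4)(-20) + (3)(22) = -14.
This equals -14, so (-20, 22) lies on all three lines and they are concurrent.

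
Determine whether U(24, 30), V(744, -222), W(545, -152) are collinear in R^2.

No

UV = (720, -252), UW = (521, -182).
If collinear, UW would be a scalar multiple of UV. But (720)·(-182) ≠ (-252)·(521) (difference 252), so they are not parallel; the points are not collinear.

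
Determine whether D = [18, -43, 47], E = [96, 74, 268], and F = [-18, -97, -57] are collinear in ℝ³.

No

DE = (78, 117, 221), DF = (-36, -54, -104).
Comparing components 2 and 3: (117)(-104) − (221)(-54) = -234 ≠ 0, so DE and DF are not parallel and the points are not collinear.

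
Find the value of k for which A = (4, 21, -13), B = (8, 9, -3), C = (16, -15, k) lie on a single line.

Collinearity requires AB × AC = 0; each component is linear in k.
The x-component gives (-12)k + (204) = 0, so k = 17.
The remaining components then also vanish.

17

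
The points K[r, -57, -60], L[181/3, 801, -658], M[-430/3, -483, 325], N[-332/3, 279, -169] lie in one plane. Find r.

-53/3

Coplanarity ⇔ det[KL; KM; KN] = 0.
Expanding, this is linear in r: (114750)r + (2027250) = 0.
So r = -53/3.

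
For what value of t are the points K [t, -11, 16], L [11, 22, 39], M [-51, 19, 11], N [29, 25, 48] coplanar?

-11

The points are coplanar iff KL · (KM × KN) = 0.
Expanding, this is linear in t: (-57)t + (-627) = 0.
So t = -11.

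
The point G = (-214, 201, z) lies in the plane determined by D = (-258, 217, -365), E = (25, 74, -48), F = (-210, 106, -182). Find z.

The plane through D, E, F has equation 9018x − 36573y − 24549z = -1302600.
Substituting G: (-24549)z + (-9281025) = -1302600, so z = -325.

-325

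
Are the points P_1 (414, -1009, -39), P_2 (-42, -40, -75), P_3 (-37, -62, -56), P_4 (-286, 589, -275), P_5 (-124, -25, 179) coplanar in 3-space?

Yes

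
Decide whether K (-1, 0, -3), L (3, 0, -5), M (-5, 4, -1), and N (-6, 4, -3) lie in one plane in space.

No

The four points are coplanar iff the 3×3 determinant with rows KL, KM, KN is zero.
Rows: (4, 0, -2), (-4, 4, 2), (-5, 4, 0).
Expanding along the first row: (4)(-8) − (0)(10) + (-2)(4) = -40.
Nonzero ⇒ not coplanar.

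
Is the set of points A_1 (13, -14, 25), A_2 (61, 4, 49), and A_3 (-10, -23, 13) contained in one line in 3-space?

No

A_1A_2 = (48, 18, 24), A_1A_3 = (-23, -9, -12).
Comparing components 3 and 1: (24)(-23) − (48)(-12) = 24 ≠ 0, so A_1A_2 and A_1A_3 are not parallel and the points are not collinear.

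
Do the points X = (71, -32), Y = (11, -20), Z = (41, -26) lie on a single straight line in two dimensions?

Yes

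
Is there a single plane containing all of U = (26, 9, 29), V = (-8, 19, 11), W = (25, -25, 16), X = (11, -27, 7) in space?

The four points are coplanar iff the 3×3 determinant with rows UV, UW, UX is zero.
Rows: (-34, 10, -18), (-1, -34, -13), (-15, -36, -22).
Expanding along the first row: (-34)(280) − (10)(-173) + (-18)(-474) = 742.
Nonzero ⇒ not coplanar.

No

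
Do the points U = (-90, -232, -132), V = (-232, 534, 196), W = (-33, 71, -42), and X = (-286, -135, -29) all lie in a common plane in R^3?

A normal to the plane through U, V, W is n = UV × UW = (-30444, 31476, -86688).
The plane has equation n·P = 6880344. For X: n·X = 6971676.
6971676 ≠ 6880344, so X is off the plane.

No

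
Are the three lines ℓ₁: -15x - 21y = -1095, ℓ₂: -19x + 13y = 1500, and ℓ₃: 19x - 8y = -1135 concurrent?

No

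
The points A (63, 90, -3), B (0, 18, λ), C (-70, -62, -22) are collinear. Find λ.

Direction AC = (-133, -152, -19). From the x-coordinate of B, the parameter along the line is τ = (0 − 63)/(-133) = 9/19.
Then λ = (-3) + 9/19·(-19) = -12.

-12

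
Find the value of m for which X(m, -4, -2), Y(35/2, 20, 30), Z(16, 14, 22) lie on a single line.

23/2

Collinearity requires XY × XZ = 0; each component is linear in m.
The y-component gives (-8)m + (92) = 0, so m = 23/2.
The remaining components then also vanish.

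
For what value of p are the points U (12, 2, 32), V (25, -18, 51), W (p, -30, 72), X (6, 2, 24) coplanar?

40

The points are coplanar iff UV · (UW × UX) = 0.
Expanding, this is linear in p: (-160)p + (6400) = 0.
So p = 40.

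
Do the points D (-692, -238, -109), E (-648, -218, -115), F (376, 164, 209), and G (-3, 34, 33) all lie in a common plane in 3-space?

A normal to the plane through D, E, F is n = DE × DF = (8772, -20400, -3672).
The plane has equation n·P = -814776. For G: n·G = -841092.
-841092 ≠ -814776, so G is off the plane.

No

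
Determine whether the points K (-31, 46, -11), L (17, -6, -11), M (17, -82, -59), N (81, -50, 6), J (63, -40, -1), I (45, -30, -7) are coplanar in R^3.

The plane through K, L, M has normal n = KL × KM = (2496, 2304, -3648) and equation n·P = 68736.
Checking the remaining points: n·N = 65088, n·J = 68736, n·I = 68736.
Since n·N = 65088 ≠ 68736, N is off the plane and the points are not all coplanar.

No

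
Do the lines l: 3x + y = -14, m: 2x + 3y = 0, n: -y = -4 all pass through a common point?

Intersecting l and m: solving the 2×2 system gives (x, y) = (-6, 4).
Substitute into n: (0)(-6) + (-1)(4) = -4.
This equals -4, so (-6, 4) lies on all three lines and they are concurrent.

Yes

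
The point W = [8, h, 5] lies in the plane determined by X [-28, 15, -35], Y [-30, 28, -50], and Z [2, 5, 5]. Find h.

11

The plane through X, Y, Z has equation 370x − 370y − 370z = -2960.
Substituting W: (-370)h + (1110) = -2960, so h = 11.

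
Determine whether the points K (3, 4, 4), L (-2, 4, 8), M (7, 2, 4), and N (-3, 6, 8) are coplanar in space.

No

The four points are coplanar iff the 3×3 determinant with rows KL, KM, KN is zero.
Rows: (-5, 0, 4), (4, -2, 0), (-6, 2, 4).
Expanding along the first row: (-5)(-8) − (0)(16) + (4)(-4) = 24.
Nonzero ⇒ not coplanar.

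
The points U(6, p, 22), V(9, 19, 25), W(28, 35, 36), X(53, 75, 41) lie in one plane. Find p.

19

The points are coplanar iff UV · (UW × UX) = 0.
Expanding, this is linear in p: (-180)p + (3420) = 0.
So p = 19.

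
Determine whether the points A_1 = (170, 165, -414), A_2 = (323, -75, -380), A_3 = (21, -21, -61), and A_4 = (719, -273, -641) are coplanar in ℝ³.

With A_1 as base: A_1A_2 = (153, -240, 34), A_1A_3 = (-149, -186, 353), A_1A_4 = (549, -438, -227).
A_1A_3 × A_1A_4 = (196836, 159974, 167376).
A_1A_2 · (A_1A_3 × A_1A_4) = -2587068.
Since -2587068 ≠ 0, the four points are not coplanar.

No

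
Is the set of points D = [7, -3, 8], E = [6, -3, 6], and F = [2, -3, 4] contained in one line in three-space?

No

DE = (-1, 0, -2), DF = (-5, 0, -4).
DE × DF = (0, 6, 0).
The cross product is nonzero, so the points do not lie on one line.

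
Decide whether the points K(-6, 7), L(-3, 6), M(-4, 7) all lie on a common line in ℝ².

No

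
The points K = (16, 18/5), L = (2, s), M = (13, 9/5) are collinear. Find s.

-24/5

Collinearity: (L − K) must be parallel to (M − K) = (-3, -9/5).
Cross-multiplying the components: (s − 18/5)·(-3) = (-14)·(-9/5).
Solving gives s = -24/5.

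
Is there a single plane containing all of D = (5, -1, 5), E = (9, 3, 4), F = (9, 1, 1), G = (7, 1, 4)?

With D as base: DE = (4, 4, -1), DF = (4, 2, -4), DG = (2, 2, -1).
DF × DG = (6, -4, 4).
DE · (DF × DG) = 4.
Since 4 ≠ 0, the four points are not coplanar.

No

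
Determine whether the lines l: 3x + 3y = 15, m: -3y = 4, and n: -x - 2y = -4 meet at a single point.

No

Intersecting l and m: solving the 2×2 system gives (x, y) = (19/3, -4/3).
Substitute into n: (-1)(19/3) + (-2)(-4/3) = -11/3.
But n requires -4 ≠ -11/3, so the three lines have no common point.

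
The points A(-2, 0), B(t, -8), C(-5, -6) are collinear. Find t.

Collinearity: (B − A) must be parallel to (C − A) = (-3, -6).
Cross-multiplying the components: (t − (-2))·(-6) = (-8)·(-3).
Solving gives t = -6.

-6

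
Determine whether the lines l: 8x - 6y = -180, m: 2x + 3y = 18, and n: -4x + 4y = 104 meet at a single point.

Yes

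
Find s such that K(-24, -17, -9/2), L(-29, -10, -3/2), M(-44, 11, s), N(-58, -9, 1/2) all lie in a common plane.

15/2

Normal to plane KLN: n = (11, -77, 198); plane equation n·P = 154.
Requiring n·M = 154: (198)s + (-1331) = 154.
So s = 15/2.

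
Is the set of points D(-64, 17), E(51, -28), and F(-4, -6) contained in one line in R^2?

No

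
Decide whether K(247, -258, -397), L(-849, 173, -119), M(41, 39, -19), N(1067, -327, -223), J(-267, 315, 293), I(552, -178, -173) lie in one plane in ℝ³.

No

The plane through K, L, M has normal n = KL × KM = (80352, 357020, -236726) and equation n·P = 21716006.
Checking the remaining points: n·N = 21779942, n·J = 21646598, n·I = 21758342.
Since n·N = 21779942 ≠ 21716006, N is off the plane and the points are not all coplanar.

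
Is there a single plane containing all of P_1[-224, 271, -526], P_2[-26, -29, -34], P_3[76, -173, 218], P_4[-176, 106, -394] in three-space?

A normal to the plane through P_1, P_2, P_3 is n = P_1P_2 × P_1P_3 = (-4752, 288, 2088).
The plane has equation n·P = 44208. For P_4: n·P_4 = 44208.
Equal, so P_4 lies in the plane and all four are coplanar.

Yes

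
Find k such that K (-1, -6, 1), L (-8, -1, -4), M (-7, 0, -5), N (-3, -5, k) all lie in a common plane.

0

Normal to plane KLM: n = (0, -12, -12); plane equation n·P = 60.
Requiring n·N = 60: (-12)k + (60) = 60.
So k = 0.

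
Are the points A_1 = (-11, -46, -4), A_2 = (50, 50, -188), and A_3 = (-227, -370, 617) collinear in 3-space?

No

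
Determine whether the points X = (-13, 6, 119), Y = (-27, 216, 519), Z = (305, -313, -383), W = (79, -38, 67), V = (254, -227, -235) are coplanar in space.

The plane through X, Y, Z has normal n = XY × XZ = (22180, 120172, -62314) and equation n·P = -6982674.
Checking the remaining points: n·W = -6989354, n·V = -7001534.
Since n·W = -6989354 ≠ -6982674, W is off the plane and the points are not all coplanar.

No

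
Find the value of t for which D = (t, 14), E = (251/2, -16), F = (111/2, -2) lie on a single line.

-49/2

The three points are collinear iff det[DE; DF] = 0.
This determinant is linear in t: (-14)t + (-343) = 0, so t = -49/2.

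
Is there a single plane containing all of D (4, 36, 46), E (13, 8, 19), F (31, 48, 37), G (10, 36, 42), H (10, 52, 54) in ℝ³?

Yes

The plane through D, E, F has normal n = DE × DF = (576, -648, 864) and equation n·P = 18720.
Checking the remaining points: n·G = 18720, n·H = 18720.
All equal 18720, so all 5 points lie in one plane.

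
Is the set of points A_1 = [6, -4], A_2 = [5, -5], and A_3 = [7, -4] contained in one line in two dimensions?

No

A_1A_2 = (-1, -1), A_1A_3 = (1, 0).
Twice the signed area of △A_1A_2A_3 is (-1)(0) − (-1)(1) = 1.
The area is nonzero, so the three points are not collinear.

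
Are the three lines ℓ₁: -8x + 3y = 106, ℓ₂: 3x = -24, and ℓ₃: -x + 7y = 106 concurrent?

Intersecting ℓ₁ and ℓ₂: solving the 2×2 system gives (x, y) = (-8, 14).
Substitute into ℓ₃: (-1)(-8) + (7)(14) = 106.
This equals 106, so (-8, 14) lies on all three lines and they are concurrent.

Yes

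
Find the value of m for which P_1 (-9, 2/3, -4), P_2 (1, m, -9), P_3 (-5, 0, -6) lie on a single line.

-1

Direction P_1P_3 = (4, -2/3, -2). From the x-coordinate of P_2, the parameter along the line is τ = (1 − (-9))/4 = 5/2.
Then m = 2/3 + 5/2·(-2/3) = -1.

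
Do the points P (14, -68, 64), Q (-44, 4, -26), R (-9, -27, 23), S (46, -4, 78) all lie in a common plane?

The four points are coplanar iff the 3×3 determinant with rows PQ, PR, PS is zero.
Rows: (-58, 72, -90), (-23, 41, -41), (32, 64, 14).
Expanding along the first row: (-58)(3198) − (72)(990) + (-90)(-2784) = -6204.
Nonzero ⇒ not coplanar.

No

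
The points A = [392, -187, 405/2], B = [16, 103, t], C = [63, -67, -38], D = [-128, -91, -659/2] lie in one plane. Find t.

351/2

Normal to plane ACD: n = (-40752, -49968, 30816); plane equation n·P = -390528.
Requiring n·B = -390528: (30816)t + (-5798736) = -390528.
So t = 351/2.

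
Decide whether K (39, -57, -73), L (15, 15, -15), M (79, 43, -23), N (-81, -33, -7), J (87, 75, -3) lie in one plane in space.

No

The plane through K, L, M has normal n = KL × KM = (-2200, 3520, -5280) and equation n·P = 99000.
Checking the remaining points: n·N = 99000, n·J = 88440.
Since n·J = 88440 ≠ 99000, J is off the plane and the points are not all coplanar.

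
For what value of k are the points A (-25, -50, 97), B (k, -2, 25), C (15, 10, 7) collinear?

7

Direction AC = (40, 60, -90). From the y-coordinate of B, the parameter along the line is τ = (-2 − (-50))/60 = 4/5.
Then k = (-25) + 4/5·(40) = 7.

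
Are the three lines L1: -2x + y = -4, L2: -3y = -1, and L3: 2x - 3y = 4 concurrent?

The three lines meet at one point iff the augmented coefficient matrix [aᵢ bᵢ cᵢ] has rank < 3, i.e. its determinant vanishes.
Here the determinant is 4.
Nonzero, so no common point exists.

No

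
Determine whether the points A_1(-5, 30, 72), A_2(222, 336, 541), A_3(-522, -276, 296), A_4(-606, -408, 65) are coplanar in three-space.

No

The four points are coplanar iff the 3×3 determinant with rows A_1A_2, A_1A_3, A_1A_4 is zero.
Rows: (227, 306, 469), (-517, -306, 224), (-601, -438, -7).
Expanding along the first row: (227)(100254) − (306)(138243) + (469)(42540) = 406560.
Nonzero ⇒ not coplanar.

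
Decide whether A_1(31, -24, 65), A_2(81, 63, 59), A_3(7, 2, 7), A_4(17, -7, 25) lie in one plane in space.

The four points are coplanar iff the 3×3 determinant with rows A_1A_2, A_1A_3, A_1A_4 is zero.
Rows: (50, 87, -6), (-24, 26, -58), (-14, 17, -40).
Expanding along the first row: (50)(-54) − (87)(148) + (-6)(-44) = -15312.
Nonzero ⇒ not coplanar.

No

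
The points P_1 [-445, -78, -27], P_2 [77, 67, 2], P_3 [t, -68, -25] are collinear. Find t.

Collinearity requires P_1P_2 × P_1P_3 = 0; each component is linear in t.
The y-component gives (29)t + (11861) = 0, so t = -409.
The remaining components then also vanish.

-409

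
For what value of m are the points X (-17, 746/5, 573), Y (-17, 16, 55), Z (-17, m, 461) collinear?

Collinearity requires XY × XZ = 0; each component is linear in m.
The x-component gives (518)m + (-311836/5) = 0, so m = 602/5.
The remaining components then also vanish.

602/5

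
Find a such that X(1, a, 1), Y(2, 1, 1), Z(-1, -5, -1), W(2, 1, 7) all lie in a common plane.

-1

Coplanarity ⇔ det[XY; XZ; XW] = 0.
Expanding, this is linear in a: (-18)a + (-18) = 0.
So a = -1.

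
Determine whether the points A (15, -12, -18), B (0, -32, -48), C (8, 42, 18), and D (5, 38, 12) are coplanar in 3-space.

Yes

The four points are coplanar iff the 3×3 determinant with rows AB, AC, AD is zero.
Rows: (-15, -20, -30), (-7, 54, 36), (-10, 50, 30).
Expanding along the first row: (-15)(-180) − (-20)(150) + (-30)(190) = 0.
Zero determinant ⇒ coplanar.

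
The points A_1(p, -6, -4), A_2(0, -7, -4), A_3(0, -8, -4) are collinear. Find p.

0

Collinearity requires A_1A_2 × A_1A_3 = 0; each component is linear in p.
The z-component gives (1)p + (0) = 0, so p = 0.
The remaining components then also vanish.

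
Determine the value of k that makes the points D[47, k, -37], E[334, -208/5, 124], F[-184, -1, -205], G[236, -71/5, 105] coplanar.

-47/5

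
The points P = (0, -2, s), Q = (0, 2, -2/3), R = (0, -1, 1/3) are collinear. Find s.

2/3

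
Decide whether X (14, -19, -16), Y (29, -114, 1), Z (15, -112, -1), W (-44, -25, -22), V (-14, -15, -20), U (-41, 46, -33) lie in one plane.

Yes

The plane through X, Y, Z has normal n = XY × XZ = (156, -208, -1300) and equation n·P = 26936.
Checking the remaining points: n·W = 26936, n·V = 26936, n·U = 26936.
All equal 26936, so all 6 points lie in one plane.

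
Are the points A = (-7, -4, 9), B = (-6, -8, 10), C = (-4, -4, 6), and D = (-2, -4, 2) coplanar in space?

No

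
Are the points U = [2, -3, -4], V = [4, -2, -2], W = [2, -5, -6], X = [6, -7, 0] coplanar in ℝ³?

No

A normal to the plane through U, V, W is n = UV × UW = (2, 4, -4).
The plane has equation n·P = 8. For X: n·X = -16.
-16 ≠ 8, so X is off the plane.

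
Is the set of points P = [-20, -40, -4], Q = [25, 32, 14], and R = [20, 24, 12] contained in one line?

PQ = (45, 72, 18), PR = (40, 64, 16).
PQ × PR = (0, 0, 0).
The cross product vanishes, so the three points are collinear.

Yes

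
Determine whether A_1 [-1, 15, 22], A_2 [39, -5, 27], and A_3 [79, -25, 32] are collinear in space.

A_1A_2 = (40, -20, 5), A_1A_3 = (80, -40, 10).
A_1A_2 × A_1A_3 = (0, 0, 0).
The cross product vanishes, so the three points are collinear.

Yes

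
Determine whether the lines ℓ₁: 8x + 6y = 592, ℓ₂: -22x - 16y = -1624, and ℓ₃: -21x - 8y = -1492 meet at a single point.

Yes

The three lines meet at one point iff the augmented coefficient matrix [aᵢ bᵢ cᵢ] has rank < 3, i.e. its determinant vanishes.
Here the determinant is 0.
It vanishes, so the lines are concurrent at (68, 8).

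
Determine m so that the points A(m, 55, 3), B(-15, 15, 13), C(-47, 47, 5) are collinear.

-55

Direction BC = (-32, 32, -8). From the y-coordinate of A, the parameter along the line is τ = (55 − 15)/32 = 5/4.
Then m = (-15) + 5/4·(-32) = -55.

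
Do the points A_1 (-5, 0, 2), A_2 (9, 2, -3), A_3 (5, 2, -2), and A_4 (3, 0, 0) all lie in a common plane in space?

The four points are coplanar iff the 3×3 determinant with rows A_1A_2, A_1A_3, A_1A_4 is zero.
Rows: (14, 2, -5), (10, 2, -4), (8, 0, -2).
Expanding along the first row: (14)(-4) − (2)(12) + (-5)(-16) = 0.
Zero determinant ⇒ coplanar.

Yes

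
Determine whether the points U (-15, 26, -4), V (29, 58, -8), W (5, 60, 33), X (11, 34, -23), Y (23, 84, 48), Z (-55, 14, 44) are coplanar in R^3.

No

The plane through U, V, W has normal n = UV × UW = (1320, -1708, 856) and equation n·P = -67632.
Checking the remaining points: n·X = -63240, n·Y = -72024, n·Z = -58848.
Since n·X = -63240 ≠ -67632, X is off the plane and the points are not all coplanar.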